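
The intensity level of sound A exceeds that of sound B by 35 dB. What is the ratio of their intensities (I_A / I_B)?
I_A/I_B = 10^(Δβ/10) = 3162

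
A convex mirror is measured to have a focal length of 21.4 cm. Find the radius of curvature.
R = 2|f| = 42.8 cm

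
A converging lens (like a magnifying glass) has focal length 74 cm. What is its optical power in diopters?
P = 1/f = 1.351 D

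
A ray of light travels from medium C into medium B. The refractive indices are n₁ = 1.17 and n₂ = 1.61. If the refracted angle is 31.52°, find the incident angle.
sin θ₁ = (n₂/n₁)·sin θ₂ → θ₁ = 46.01°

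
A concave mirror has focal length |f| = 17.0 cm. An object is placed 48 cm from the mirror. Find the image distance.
f = +17.0 cm (concave); 1/di = 1/f − 1/do → di = 26.32 cm (real image, in front of mirror)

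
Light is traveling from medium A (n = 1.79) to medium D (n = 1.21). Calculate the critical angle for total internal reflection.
θc = arcsin(n₂/n₁) = 42.53°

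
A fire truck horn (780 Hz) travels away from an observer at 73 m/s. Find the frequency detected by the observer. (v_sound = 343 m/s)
f_obs = f·v/(v + v_s) = 643.1 Hz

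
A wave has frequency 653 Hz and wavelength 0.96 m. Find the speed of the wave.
v = fλ = 626.9 m/s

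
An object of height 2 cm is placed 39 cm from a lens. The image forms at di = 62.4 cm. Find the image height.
hi = (-di/do) × ho = -3.2 cm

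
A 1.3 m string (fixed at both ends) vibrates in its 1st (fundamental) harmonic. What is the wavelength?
λₙ = 2L/n = 2.6 m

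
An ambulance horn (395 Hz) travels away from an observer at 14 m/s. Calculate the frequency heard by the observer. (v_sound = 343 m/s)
f_obs = f·v/(v + v_s) = 379.5 Hz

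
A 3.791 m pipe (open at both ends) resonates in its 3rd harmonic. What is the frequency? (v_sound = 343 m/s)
fₙ = nv/(2L) = 135.7 Hz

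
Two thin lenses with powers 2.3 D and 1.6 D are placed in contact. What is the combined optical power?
P_total = P₁ + P₂ = 3.9 D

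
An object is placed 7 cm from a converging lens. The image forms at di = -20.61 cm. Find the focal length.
1/f = 1/do + 1/di → f = 10.6 cm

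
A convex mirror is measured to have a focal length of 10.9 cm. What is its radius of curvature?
R = 2|f| = 21.8 cm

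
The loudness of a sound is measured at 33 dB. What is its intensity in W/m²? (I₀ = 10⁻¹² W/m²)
I = I₀·10^(β/10) = 2.00 × 10⁻⁹ W/m²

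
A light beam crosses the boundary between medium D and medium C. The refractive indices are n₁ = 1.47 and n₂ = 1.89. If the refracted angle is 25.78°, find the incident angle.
sin θ₁ = (n₂/n₁)·sin θ₂ → θ₁ = 34°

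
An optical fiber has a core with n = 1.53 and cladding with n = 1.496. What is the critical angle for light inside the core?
θc = arcsin(n_cladding/n_core) = 77.9°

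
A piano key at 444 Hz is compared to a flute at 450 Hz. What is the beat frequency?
6 Hz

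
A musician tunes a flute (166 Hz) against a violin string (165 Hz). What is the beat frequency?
1 Hz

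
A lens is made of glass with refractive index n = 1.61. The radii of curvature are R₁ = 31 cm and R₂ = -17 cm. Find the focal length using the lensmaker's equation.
1/f = (n − 1)(1/R₁ − 1/R₂) → f = 18 cm (converging lens)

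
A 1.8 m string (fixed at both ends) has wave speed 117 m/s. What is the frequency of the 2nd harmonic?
fₙ = nv/(2L) = 65 Hz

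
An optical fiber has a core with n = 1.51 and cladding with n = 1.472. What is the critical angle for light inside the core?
θc = arcsin(n_cladding/n_core) = 77.12°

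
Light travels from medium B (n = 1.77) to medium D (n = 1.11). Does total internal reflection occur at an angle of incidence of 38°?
θc = arcsin(n₂/n₁) = 38.84°; 38° < θc, so no — the ray refracts.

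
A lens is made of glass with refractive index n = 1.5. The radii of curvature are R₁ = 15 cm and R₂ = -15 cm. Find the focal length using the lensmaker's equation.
1/f = (n − 1)(1/R₁ − 1/R₂) → f = 15 cm (converging lens)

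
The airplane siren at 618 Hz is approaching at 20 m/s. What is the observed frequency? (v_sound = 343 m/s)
f_obs = f·v/(v − v_s) = 656.3 Hz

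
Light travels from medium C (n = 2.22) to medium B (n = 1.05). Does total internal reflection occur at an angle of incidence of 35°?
θc = arcsin(n₂/n₁) = 28.23°; 35° > θc, so yes — total internal reflection.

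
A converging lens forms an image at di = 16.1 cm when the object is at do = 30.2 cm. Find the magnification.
M = −di/do = -0.5331 (inverted image)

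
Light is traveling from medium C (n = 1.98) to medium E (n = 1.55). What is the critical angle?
θc = arcsin(n₂/n₁) = 51.52°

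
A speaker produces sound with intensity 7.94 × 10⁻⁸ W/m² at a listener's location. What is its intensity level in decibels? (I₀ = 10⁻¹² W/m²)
β = 10·log₁₀(I/I₀) = 49 dB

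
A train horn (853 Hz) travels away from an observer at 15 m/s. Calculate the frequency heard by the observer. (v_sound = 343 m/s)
f_obs = f·v/(v + v_s) = 817.3 Hz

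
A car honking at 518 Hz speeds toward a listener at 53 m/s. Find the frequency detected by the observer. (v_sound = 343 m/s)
f_obs = f·v/(v − v_s) = 612.7 Hz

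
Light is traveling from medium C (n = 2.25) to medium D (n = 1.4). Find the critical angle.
θc = arcsin(n₂/n₁) = 38.48°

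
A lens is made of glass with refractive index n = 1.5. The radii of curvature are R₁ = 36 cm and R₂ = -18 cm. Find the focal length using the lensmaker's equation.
1/f = (n − 1)(1/R₁ − 1/R₂) → f = 24 cm (converging lens)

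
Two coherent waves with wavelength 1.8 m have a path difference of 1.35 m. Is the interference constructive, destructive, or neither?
neither (partial) — path difference = 0.75λ, neither a whole number of wavelengths nor an odd multiple of λ/2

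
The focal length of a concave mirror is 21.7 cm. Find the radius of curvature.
R = 2|f| = 43.4 cm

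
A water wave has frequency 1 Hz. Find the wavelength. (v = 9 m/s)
λ = v/f = 9 m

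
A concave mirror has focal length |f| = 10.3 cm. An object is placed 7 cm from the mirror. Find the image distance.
f = +10.3 cm (concave); 1/di = 1/f − 1/do → di = -21.85 cm (virtual image, behind mirror)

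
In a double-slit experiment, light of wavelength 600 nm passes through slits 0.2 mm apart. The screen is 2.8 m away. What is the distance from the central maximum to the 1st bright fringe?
y = mλL/d = 8.4 mm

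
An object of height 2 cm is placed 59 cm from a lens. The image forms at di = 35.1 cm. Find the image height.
hi = (-di/do) × ho = -1.19 cm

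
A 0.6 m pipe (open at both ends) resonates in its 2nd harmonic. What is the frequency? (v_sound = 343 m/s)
fₙ = nv/(2L) = 571.7 Hz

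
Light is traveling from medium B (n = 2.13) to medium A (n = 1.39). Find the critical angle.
θc = arcsin(n₂/n₁) = 40.74°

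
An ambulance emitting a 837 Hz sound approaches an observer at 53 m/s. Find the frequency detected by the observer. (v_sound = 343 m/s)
f_obs = f·v/(v − v_s) = 990 Hz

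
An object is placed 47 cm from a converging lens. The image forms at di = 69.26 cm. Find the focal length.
1/f = 1/do + 1/di → f = 28 cm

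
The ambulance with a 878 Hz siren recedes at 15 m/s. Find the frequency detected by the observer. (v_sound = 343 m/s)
f_obs = f·v/(v + v_s) = 841.2 Hz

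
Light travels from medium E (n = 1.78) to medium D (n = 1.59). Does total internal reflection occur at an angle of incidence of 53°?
θc = arcsin(n₂/n₁) = 63.29°; 53° < θc, so no — the ray refracts.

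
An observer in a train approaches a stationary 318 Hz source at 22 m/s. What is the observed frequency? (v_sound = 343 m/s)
f_obs = f·(v + v_o)/v = 338.4 Hz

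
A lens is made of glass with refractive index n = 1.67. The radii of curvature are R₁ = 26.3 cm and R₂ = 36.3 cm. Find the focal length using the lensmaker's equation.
1/f = (n − 1)(1/R₁ − 1/R₂) → f = 142.5 cm (converging lens)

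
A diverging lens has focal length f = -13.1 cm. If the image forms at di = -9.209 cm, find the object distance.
1/do = 1/f − 1/di → do = 31 cm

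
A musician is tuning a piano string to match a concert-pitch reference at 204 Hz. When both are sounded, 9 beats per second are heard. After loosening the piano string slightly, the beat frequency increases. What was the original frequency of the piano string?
195 Hz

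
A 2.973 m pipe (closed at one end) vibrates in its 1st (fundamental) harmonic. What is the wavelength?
λₙ = 4L/n = 11.89 m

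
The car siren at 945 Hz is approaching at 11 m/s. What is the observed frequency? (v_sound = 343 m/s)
f_obs = f·v/(v − v_s) = 976.3 Hz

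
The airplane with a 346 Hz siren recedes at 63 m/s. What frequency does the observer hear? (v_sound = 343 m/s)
f_obs = f·v/(v + v_s) = 292.3 Hz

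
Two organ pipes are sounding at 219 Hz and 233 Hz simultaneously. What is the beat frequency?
14 Hz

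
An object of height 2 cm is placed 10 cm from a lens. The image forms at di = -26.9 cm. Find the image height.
hi = (-di/do) × ho = 5.38 cm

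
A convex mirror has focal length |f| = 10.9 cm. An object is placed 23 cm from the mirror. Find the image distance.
f = −10.9 cm (convex); 1/di = 1/f − 1/do → di = -7.395 cm (virtual image, behind mirror)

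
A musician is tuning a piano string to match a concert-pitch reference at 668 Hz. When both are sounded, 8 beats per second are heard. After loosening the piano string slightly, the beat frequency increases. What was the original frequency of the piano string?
660 Hz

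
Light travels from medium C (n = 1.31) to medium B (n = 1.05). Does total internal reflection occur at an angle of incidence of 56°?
θc = arcsin(n₂/n₁) = 53.28°; 56° > θc, so yes — total internal reflection.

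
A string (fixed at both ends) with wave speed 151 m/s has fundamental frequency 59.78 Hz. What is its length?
L = v/(2f₁) = 1.263 m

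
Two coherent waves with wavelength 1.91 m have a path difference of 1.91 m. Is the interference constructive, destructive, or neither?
constructive — path difference = 1λ, a whole number of wavelengths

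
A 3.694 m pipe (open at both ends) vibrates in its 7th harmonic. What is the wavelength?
λₙ = 2L/n = 1.055 m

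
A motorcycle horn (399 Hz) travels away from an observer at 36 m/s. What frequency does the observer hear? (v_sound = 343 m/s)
f_obs = f·v/(v + v_s) = 361.1 Hz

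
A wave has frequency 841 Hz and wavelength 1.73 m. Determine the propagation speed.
v = fλ = 1455 m/s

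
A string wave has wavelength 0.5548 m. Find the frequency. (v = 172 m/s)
f = v/λ = 310 Hz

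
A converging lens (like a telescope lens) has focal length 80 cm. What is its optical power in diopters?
P = 1/f = 1.25 D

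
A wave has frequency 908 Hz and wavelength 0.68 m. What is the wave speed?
v = fλ = 617.4 m/s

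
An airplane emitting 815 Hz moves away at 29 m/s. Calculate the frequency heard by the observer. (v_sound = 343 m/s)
f_obs = f·v/(v + v_s) = 751.5 Hz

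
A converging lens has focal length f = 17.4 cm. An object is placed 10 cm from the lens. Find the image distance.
1/di = 1/f − 1/do → di = -23.51 cm (virtual image)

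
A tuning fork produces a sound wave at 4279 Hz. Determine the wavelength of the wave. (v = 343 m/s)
λ = v/f = 0.08016 m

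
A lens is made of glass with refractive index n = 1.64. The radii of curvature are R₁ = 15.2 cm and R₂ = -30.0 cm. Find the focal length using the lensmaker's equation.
1/f = (n − 1)(1/R₁ − 1/R₂) → f = 15.76 cm (converging lens)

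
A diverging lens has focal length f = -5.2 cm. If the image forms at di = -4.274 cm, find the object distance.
1/do = 1/f − 1/di → do = 24 cm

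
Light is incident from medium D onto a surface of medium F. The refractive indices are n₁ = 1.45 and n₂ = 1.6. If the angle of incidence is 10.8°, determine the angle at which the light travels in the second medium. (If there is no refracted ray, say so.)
sin θ₂ = (n₁/n₂)·sin θ₁ = 0.1698 → θ₂ = 9.777°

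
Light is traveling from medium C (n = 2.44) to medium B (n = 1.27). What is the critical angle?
θc = arcsin(n₂/n₁) = 31.37°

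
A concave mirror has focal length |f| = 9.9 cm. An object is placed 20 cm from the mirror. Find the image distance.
f = +9.9 cm (concave); 1/di = 1/f − 1/do → di = 19.6 cm (real image, in front of mirror)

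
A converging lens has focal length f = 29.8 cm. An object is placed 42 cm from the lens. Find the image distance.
1/di = 1/f − 1/do → di = 102.6 cm (real image)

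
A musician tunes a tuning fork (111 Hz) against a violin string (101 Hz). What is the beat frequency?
10 Hz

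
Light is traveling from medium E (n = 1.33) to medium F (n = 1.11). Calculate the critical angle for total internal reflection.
θc = arcsin(n₂/n₁) = 56.57°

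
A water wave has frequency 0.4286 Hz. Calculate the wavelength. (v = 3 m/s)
λ = v/f = 7 m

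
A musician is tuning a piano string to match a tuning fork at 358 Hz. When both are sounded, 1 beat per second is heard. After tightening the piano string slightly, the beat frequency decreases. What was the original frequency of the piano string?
357 Hz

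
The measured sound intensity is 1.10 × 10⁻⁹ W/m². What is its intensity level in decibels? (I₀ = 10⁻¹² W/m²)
β = 10·log₁₀(I/I₀) = 30.41 dB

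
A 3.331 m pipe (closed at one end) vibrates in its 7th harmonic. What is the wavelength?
λₙ = 4L/n = 1.903 m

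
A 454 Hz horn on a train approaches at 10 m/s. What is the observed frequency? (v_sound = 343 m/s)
f_obs = f·v/(v − v_s) = 467.6 Hz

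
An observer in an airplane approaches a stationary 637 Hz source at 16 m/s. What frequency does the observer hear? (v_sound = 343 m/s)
f_obs = f·(v + v_o)/v = 666.7 Hz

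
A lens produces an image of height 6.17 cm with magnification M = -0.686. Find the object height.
ho = |hi|/|M| = 8.994 cm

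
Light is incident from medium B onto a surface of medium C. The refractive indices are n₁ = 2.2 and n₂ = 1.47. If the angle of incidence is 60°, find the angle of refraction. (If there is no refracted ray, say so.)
sin θ₂ = (n₁/n₂)·sin θ₁ = 1.296 > 1, so there is no refracted ray — the light undergoes total internal reflection.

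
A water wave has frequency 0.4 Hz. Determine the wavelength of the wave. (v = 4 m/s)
λ = v/f = 10 m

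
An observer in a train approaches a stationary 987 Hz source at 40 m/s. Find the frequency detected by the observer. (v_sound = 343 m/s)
f_obs = f·(v + v_o)/v = 1102 Hz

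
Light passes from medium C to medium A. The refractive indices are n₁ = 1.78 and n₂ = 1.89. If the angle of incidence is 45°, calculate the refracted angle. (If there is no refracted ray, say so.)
sin θ₂ = (n₁/n₂)·sin θ₁ = 0.666 → θ₂ = 41.76°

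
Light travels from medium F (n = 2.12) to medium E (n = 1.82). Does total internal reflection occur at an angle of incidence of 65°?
θc = arcsin(n₂/n₁) = 59.15°; 65° > θc, so yes — total internal reflection.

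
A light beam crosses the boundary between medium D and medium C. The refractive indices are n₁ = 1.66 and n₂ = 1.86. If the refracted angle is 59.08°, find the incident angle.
sin θ₁ = (n₂/n₁)·sin θ₂ → θ₁ = 74°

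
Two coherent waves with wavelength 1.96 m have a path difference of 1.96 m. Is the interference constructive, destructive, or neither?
constructive — path difference = 1λ, a whole number of wavelengths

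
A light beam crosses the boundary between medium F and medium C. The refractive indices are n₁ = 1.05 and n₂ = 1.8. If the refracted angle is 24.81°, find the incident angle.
sin θ₁ = (n₂/n₁)·sin θ₂ → θ₁ = 46°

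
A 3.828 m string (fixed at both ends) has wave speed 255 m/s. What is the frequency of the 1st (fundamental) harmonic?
fₙ = nv/(2L) = 33.31 Hz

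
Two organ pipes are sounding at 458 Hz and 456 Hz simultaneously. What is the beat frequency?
2 Hz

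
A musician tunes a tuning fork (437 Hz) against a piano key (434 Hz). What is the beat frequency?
3 Hz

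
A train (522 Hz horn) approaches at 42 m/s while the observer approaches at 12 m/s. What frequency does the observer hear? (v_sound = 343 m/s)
f_obs = f·(v + v_o)/(v − v_s) = 615.6 Hz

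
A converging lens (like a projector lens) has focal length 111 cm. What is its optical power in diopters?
P = 1/f = 0.9009 D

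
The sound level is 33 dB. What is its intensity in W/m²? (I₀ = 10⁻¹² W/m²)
I = I₀·10^(β/10) = 2.00 × 10⁻⁹ W/m²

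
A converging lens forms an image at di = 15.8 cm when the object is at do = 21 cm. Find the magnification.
M = −di/do = -0.7524 (inverted image)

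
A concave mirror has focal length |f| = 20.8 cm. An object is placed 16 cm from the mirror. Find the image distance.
f = +20.8 cm (concave); 1/di = 1/f − 1/do → di = -69.33 cm (virtual image, behind mirror)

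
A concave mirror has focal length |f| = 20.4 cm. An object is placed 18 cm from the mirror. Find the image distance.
f = +20.4 cm (concave); 1/di = 1/f − 1/do → di = -153 cm (virtual image, behind mirror)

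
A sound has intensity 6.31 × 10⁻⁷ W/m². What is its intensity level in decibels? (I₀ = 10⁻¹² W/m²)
β = 10·log₁₀(I/I₀) = 58 dB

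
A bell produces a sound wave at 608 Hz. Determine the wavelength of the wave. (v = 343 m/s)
λ = v/f = 0.5641 m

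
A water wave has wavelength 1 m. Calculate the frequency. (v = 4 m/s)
f = v/λ = 4 Hz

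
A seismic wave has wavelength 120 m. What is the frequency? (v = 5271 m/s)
f = v/λ = 43.92 Hz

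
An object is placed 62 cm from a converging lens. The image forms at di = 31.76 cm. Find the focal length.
1/f = 1/do + 1/di → f = 21 cm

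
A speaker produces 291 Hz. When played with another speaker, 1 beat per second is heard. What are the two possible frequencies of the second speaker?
f₂ = 291 ± 1 Hz → 292 Hz or 290 Hz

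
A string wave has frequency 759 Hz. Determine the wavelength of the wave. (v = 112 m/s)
λ = v/f = 0.1476 m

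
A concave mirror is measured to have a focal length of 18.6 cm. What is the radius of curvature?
R = 2|f| = 37.2 cm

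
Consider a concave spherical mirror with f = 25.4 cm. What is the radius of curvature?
R = 2|f| = 50.8 cm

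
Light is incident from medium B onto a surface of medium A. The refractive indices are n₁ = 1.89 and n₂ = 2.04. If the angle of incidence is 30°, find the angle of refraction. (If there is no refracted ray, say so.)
sin θ₂ = (n₁/n₂)·sin θ₁ = 0.4632 → θ₂ = 27.6°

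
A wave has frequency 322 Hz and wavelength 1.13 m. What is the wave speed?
v = fλ = 363.9 m/s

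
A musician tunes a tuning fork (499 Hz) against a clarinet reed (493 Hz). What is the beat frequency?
6 Hz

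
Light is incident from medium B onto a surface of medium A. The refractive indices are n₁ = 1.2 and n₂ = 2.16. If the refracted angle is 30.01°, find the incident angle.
sin θ₁ = (n₂/n₁)·sin θ₂ → θ₁ = 64.19°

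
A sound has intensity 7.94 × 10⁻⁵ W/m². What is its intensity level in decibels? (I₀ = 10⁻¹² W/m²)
β = 10·log₁₀(I/I₀) = 79 dB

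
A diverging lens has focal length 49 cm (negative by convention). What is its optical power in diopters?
P = 1/f = -2.041 D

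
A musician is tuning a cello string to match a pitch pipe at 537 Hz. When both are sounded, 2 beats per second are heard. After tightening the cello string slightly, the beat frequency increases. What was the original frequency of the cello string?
539 Hz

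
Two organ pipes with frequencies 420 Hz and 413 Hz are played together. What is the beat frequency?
7 Hz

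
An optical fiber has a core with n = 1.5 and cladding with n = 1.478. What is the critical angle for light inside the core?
θc = arcsin(n_cladding/n_core) = 80.17°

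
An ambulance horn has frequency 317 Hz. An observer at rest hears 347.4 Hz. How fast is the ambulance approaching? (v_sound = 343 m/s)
v_s = v·(1 − f/f_obs) = 30.01 m/s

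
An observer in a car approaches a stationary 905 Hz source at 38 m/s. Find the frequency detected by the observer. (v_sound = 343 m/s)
f_obs = f·(v + v_o)/v = 1005 Hz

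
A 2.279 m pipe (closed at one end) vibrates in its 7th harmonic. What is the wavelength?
λₙ = 4L/n = 1.302 m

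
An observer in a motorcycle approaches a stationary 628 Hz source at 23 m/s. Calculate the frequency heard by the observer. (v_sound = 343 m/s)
f_obs = f·(v + v_o)/v = 670.1 Hz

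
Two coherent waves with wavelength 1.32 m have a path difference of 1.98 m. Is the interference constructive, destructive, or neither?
destructive — path difference = 1.5λ, an odd multiple of λ/2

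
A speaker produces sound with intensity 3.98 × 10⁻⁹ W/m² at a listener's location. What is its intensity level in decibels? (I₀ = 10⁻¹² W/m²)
β = 10·log₁₀(I/I₀) = 36 dB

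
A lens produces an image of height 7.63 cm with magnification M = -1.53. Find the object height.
ho = |hi|/|M| = 4.987 cm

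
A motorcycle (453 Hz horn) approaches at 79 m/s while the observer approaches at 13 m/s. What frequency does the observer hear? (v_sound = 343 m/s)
f_obs = f·(v + v_o)/(v − v_s) = 610.9 Hz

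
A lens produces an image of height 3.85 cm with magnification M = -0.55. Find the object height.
ho = |hi|/|M| = 7 cm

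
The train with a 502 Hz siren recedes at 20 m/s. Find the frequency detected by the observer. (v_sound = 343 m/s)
f_obs = f·v/(v + v_s) = 474.3 Hz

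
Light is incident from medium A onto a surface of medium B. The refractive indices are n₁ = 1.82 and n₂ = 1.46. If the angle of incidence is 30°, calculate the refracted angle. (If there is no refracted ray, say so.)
sin θ₂ = (n₁/n₂)·sin θ₁ = 0.6233 → θ₂ = 38.56°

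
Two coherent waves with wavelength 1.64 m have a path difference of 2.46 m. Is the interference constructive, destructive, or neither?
destructive — path difference = 1.5λ, an odd multiple of λ/2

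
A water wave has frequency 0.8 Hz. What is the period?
T = 1/f = 1.25 s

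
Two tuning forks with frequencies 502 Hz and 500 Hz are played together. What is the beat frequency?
2 Hz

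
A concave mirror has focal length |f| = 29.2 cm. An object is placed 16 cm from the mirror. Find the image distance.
f = +29.2 cm (concave); 1/di = 1/f − 1/do → di = -35.39 cm (virtual image, behind mirror)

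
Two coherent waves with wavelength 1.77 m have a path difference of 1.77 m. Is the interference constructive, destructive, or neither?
constructive — path difference = 1λ, a whole number of wavelengths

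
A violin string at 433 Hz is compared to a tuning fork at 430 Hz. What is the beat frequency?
3 Hz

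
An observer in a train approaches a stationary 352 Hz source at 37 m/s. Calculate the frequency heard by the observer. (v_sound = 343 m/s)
f_obs = f·(v + v_o)/v = 390 Hz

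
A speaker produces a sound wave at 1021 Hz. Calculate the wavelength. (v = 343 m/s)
λ = v/f = 0.3359 m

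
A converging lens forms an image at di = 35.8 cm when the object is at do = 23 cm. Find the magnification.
M = −di/do = -1.557 (inverted image)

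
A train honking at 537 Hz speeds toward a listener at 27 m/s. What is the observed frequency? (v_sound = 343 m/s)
f_obs = f·v/(v − v_s) = 582.9 Hz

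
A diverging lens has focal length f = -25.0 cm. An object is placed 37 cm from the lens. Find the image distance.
1/di = 1/f − 1/do → di = -14.92 cm (virtual image)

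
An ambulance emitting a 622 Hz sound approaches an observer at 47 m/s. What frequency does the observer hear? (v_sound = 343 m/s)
f_obs = f·v/(v − v_s) = 720.8 Hz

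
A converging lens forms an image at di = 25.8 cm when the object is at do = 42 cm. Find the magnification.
M = −di/do = -0.6143 (inverted image)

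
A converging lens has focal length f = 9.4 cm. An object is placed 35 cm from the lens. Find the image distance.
1/di = 1/f − 1/do → di = 12.85 cm (real image)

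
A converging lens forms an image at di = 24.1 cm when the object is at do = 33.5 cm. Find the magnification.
M = −di/do = -0.7194 (inverted image)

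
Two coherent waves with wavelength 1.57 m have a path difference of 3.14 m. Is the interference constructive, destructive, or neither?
constructive — path difference = 2λ, a whole number of wavelengths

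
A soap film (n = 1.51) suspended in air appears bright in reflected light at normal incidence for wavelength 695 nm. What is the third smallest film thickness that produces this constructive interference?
2nt = (m − ½)λ with m = 3 → t = (m − ½)λ/(2n) = 575.3 nm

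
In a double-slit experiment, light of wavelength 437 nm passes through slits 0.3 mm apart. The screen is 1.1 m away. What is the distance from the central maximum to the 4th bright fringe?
y = mλL/d = 6.409 mm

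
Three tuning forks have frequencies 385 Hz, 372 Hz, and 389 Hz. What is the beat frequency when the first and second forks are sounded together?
13 Hz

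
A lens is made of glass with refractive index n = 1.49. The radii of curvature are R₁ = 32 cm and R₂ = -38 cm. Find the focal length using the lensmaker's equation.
1/f = (n − 1)(1/R₁ − 1/R₂) → f = 35.45 cm (converging lens)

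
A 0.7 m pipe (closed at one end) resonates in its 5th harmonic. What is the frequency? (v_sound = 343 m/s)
fₙ = nv/(4L) = 612.5 Hz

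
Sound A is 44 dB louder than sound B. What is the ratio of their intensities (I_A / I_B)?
I_A/I_B = 10^(Δβ/10) = 25120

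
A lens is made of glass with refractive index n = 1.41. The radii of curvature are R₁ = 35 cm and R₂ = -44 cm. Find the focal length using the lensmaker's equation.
1/f = (n − 1)(1/R₁ − 1/R₂) → f = 47.55 cm (converging lens)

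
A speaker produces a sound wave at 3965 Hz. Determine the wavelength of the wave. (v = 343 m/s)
λ = v/f = 0.08651 m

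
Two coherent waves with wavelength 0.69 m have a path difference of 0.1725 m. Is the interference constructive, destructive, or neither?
neither (partial) — path difference = 0.25λ, neither a whole number of wavelengths nor an odd multiple of λ/2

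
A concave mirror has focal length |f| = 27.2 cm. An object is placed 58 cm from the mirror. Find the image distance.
f = +27.2 cm (concave); 1/di = 1/f − 1/do → di = 51.22 cm (real image, in front of mirror)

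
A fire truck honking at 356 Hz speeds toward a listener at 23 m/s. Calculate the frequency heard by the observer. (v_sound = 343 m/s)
f_obs = f·v/(v − v_s) = 381.6 Hz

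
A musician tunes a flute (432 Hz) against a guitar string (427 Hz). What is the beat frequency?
5 Hz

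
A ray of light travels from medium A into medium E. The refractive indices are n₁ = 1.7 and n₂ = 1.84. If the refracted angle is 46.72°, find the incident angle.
sin θ₁ = (n₂/n₁)·sin θ₂ → θ₁ = 52°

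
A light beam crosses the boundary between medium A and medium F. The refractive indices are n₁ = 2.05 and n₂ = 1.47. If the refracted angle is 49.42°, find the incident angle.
sin θ₁ = (n₂/n₁)·sin θ₂ → θ₁ = 33°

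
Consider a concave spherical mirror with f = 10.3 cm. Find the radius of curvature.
R = 2|f| = 20.6 cm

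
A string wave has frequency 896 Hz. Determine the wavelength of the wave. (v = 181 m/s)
λ = v/f = 0.202 m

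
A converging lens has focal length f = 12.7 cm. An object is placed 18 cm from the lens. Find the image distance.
1/di = 1/f − 1/do → di = 43.13 cm (real image)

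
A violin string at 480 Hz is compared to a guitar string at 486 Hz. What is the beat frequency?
6 Hz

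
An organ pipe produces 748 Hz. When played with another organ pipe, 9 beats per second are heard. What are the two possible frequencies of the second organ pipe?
f₂ = 748 ± 9 Hz → 757 Hz or 739 Hz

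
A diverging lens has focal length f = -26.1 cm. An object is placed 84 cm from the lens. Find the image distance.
1/di = 1/f − 1/do → di = -19.91 cm (virtual image)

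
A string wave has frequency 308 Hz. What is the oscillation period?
T = 1/f = 0.003247 s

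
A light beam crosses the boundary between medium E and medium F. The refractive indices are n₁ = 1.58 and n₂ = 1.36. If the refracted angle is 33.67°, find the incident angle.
sin θ₁ = (n₂/n₁)·sin θ₂ → θ₁ = 28.5°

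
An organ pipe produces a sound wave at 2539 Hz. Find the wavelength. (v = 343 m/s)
λ = v/f = 0.1351 m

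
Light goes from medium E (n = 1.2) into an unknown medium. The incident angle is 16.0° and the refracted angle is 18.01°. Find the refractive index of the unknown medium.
n₂ = n₁·sin θ₁ / sin θ₂ = 1.07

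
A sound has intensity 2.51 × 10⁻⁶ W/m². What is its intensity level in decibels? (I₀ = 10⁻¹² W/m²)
β = 10·log₁₀(I/I₀) = 64 dB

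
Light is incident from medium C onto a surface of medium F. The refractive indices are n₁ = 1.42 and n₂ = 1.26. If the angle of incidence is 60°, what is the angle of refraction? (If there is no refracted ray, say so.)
sin θ₂ = (n₁/n₂)·sin θ₁ = 0.976 → θ₂ = 77.42°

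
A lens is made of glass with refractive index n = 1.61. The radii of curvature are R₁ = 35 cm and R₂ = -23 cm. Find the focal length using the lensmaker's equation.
1/f = (n − 1)(1/R₁ − 1/R₂) → f = 22.75 cm (converging lens)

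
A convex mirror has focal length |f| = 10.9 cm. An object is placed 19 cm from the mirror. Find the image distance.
f = −10.9 cm (convex); 1/di = 1/f − 1/do → di = -6.926 cm (virtual image, behind mirror)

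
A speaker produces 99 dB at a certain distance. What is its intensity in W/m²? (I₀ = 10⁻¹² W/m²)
I = I₀·10^(β/10) = 7.94 × 10⁻³ W/m²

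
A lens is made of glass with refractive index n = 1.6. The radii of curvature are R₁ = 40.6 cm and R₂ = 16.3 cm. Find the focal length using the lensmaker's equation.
1/f = (n − 1)(1/R₁ − 1/R₂) → f = -45.39 cm (diverging lens)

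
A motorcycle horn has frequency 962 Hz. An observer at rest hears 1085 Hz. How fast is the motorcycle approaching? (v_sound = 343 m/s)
v_s = v·(1 − f/f_obs) = 38.88 m/s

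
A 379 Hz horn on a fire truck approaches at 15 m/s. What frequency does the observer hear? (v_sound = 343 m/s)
f_obs = f·v/(v − v_s) = 396.3 Hz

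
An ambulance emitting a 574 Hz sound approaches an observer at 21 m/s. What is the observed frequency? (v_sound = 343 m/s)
f_obs = f·v/(v − v_s) = 611.4 Hz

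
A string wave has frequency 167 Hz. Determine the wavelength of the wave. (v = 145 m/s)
λ = v/f = 0.8683 m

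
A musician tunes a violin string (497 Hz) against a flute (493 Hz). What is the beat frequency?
4 Hz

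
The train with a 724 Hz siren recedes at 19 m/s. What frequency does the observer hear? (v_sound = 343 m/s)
f_obs = f·v/(v + v_s) = 686 Hz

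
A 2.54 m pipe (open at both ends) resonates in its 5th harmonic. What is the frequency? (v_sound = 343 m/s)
fₙ = nv/(2L) = 337.6 Hz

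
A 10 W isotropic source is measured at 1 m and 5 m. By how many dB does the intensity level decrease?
Δβ = 20·log₁₀(r₂/r₁) = 13.98 dB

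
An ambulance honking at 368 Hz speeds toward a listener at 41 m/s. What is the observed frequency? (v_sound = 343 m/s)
f_obs = f·v/(v − v_s) = 418 Hz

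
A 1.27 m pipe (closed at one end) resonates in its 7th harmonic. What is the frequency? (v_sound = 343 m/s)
fₙ = nv/(4L) = 472.6 Hz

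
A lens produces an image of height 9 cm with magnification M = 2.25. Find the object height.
ho = |hi|/|M| = 4 cm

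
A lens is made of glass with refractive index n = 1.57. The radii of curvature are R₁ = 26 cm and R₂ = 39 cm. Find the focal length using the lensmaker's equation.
1/f = (n − 1)(1/R₁ − 1/R₂) → f = 136.8 cm (converging lens)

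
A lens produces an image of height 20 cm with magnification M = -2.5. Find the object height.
ho = |hi|/|M| = 8 cm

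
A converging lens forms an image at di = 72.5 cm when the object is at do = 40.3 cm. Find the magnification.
M = −di/do = -1.799 (inverted image)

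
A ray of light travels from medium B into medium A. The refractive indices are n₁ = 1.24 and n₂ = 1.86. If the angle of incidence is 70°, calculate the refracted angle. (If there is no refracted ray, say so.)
sin θ₂ = (n₁/n₂)·sin θ₁ = 0.6265 → θ₂ = 38.79°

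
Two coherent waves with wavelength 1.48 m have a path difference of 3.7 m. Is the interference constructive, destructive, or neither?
destructive — path difference = 2.5λ, an odd multiple of λ/2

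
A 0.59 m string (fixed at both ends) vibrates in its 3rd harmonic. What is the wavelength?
λₙ = 2L/n = 0.3933 m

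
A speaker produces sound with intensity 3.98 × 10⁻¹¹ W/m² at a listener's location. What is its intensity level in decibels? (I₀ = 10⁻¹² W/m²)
β = 10·log₁₀(I/I₀) = 16 dB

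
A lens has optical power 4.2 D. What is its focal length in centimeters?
f = 1/P = 23.81 cm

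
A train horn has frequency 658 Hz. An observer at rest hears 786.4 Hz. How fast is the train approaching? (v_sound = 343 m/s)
v_s = v·(1 − f/f_obs) = 56 m/s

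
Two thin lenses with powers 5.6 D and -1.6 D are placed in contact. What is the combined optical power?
P_total = P₁ + P₂ = 4.0 D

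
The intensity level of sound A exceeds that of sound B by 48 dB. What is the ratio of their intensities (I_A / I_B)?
I_A/I_B = 10^(Δβ/10) = 63100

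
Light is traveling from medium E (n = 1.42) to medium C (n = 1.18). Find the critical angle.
θc = arcsin(n₂/n₁) = 56.2°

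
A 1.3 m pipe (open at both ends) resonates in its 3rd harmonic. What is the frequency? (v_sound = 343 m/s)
fₙ = nv/(2L) = 395.8 Hz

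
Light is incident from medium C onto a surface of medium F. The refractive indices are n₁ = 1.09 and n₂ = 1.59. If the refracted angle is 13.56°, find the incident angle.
sin θ₁ = (n₂/n₁)·sin θ₂ → θ₁ = 20°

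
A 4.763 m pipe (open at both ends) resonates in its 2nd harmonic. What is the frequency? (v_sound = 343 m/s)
fₙ = nv/(2L) = 72.01 Hz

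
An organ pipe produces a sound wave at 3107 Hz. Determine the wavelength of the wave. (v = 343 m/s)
λ = v/f = 0.1104 m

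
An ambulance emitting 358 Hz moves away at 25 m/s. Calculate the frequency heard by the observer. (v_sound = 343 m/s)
f_obs = f·v/(v + v_s) = 333.7 Hz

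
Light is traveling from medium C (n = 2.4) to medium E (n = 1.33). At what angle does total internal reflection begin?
θc = arcsin(n₂/n₁) = 33.65°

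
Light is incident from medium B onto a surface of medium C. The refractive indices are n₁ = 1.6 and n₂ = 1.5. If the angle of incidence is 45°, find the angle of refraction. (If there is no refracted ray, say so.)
sin θ₂ = (n₁/n₂)·sin θ₁ = 0.7542 → θ₂ = 48.96°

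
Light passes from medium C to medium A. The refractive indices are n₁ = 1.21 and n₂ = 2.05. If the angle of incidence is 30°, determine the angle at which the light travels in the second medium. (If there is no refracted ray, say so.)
sin θ₂ = (n₁/n₂)·sin θ₁ = 0.2951 → θ₂ = 17.16°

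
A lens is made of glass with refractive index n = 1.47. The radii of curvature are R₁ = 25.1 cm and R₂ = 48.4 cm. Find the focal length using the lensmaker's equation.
1/f = (n − 1)(1/R₁ − 1/R₂) → f = 110.9 cm (converging lens)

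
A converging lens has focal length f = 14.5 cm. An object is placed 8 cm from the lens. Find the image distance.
1/di = 1/f − 1/do → di = -17.85 cm (virtual image)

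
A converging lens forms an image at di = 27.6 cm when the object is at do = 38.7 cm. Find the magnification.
M = −di/do = -0.7132 (inverted image)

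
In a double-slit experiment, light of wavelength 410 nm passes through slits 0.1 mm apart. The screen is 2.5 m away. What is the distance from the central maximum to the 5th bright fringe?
y = mλL/d = 51.25 mm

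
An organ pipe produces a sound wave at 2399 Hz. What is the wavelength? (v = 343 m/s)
λ = v/f = 0.143 m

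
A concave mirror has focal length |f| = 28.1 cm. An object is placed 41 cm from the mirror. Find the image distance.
f = +28.1 cm (concave); 1/di = 1/f − 1/do → di = 89.31 cm (real image, in front of mirror)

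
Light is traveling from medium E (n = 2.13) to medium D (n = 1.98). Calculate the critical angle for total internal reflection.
θc = arcsin(n₂/n₁) = 68.37°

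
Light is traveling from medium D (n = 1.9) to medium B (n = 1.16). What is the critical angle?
θc = arcsin(n₂/n₁) = 37.63°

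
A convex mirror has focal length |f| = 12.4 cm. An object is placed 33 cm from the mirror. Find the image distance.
f = −12.4 cm (convex); 1/di = 1/f − 1/do → di = -9.013 cm (virtual image, behind mirror)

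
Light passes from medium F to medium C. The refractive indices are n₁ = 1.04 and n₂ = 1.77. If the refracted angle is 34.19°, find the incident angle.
sin θ₁ = (n₂/n₁)·sin θ₂ → θ₁ = 73.01°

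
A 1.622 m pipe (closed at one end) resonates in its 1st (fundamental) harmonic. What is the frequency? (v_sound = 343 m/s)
fₙ = nv/(4L) = 52.87 Hz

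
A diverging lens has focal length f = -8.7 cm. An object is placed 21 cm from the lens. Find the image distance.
1/di = 1/f − 1/do → di = -6.152 cm (virtual image)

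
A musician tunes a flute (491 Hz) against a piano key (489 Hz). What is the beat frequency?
2 Hz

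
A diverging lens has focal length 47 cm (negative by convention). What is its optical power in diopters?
P = 1/f = -2.128 D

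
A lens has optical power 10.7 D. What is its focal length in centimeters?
f = 1/P = 9.346 cm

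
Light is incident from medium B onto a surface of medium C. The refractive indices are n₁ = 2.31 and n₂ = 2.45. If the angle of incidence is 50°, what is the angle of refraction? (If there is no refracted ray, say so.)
sin θ₂ = (n₁/n₂)·sin θ₁ = 0.7223 → θ₂ = 46.24°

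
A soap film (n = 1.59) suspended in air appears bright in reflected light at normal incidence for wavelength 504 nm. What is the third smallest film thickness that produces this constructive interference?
2nt = (m − ½)λ with m = 3 → t = (m − ½)λ/(2n) = 396.2 nm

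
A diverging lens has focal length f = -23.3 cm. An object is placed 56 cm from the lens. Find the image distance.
1/di = 1/f − 1/do → di = -16.45 cm (virtual image)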